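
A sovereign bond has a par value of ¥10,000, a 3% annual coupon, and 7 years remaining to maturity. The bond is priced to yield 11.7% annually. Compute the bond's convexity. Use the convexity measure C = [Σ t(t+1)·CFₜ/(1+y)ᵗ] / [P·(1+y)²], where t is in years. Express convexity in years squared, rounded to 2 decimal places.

With y = 0.117:
  t   CF        PV=CF/(1+0.117)^t    t·PV        t(t+1)·PV
  1       300.00       268.5765       268.5765         537.1531
  2       300.00       240.4445       480.8891       1,442.6672
  3       300.00       215.2592       645.7776       2,583.1105
  4       300.00       192.7119       770.8477       3,854.2383
  5       300.00       172.5263       862.6317       5,175.7900
  6       300.00       154.4551       926.7305       6,487.1136
  7    10,300.00     4,747.5004    33,232.5030     265,860.0242
  Σ                  5,991.4740    37,187.9561     285,940.0968
P = 5,991.4740.
Convexity = Σ t(t+1)·PV / [P·(1+y)²] = 285,940.0968 / (5,991.4740 × 1.247689) = 38.25032.

38.25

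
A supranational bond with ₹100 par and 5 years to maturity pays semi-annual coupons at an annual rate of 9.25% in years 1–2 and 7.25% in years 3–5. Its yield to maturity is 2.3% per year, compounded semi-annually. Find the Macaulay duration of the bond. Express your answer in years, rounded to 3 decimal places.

4.270 years

Periodic yield y = 0.0115. Discount each cash flow and weight by its period:
  t   CF        PV=CF/(1+0.0115)^t    t·PV
  1        4.625         4.5724         4.5724
  2        4.625         4.5204         9.0409
  3        4.625         4.4690        13.4071
  4        4.625         4.4182        17.6729
  5        3.625         3.4236        17.1178
  6        3.625         3.3846        20.3078
  7        3.625         3.3462        23.4231
  8        3.625         3.3081        26.4649
  9        3.625         3.2705        29.4346
  10     103.625        92.4285       924.2845
  Σ                    127.1416     1,085.7261
Price P = Σ PV = 127.1416.
Macaulay duration = Σ(t·PV) / P = 1,085.7261 / 127.1416 = 8.53951 half-year periods.
In years: 8.53951 / 2 = 4.26975 years.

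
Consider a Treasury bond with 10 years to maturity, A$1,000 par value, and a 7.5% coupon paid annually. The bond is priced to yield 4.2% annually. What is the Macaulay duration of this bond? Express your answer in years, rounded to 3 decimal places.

Periodic yield y = 0.042. Discount each cash flow and weight by its year:
  t   CF        PV=CF/(1+0.042)^t    t·PV
  1        75.00        71.9770        71.9770
  2        75.00        69.0758       138.1516
  3        75.00        66.2915       198.8746
  4        75.00        63.6195       254.4781
  5        75.00        61.0552       305.2760
  6        75.00        58.5942       351.5655
  7        75.00        56.2325       393.6274
  8        75.00        53.9659       431.7273
  9        75.00        51.7907       466.1163
  10    1,075.00       712.4121     7,124.1208
  Σ                  1,265.0144     9,735.9144
Price P = Σ PV = 1,265.0144.
Macaulay duration = Σ(t·PV) / P = 9,735.9144 / 1,265.0144 = 7.69629 years.

7.696 years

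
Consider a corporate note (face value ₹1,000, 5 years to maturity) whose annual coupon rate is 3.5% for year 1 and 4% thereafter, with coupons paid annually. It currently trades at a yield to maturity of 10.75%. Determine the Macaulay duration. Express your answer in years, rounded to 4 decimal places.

Periodic yield y = 0.1075. Discount each cash flow and weight by its year:
  t   CF        PV=CF/(1+0.1075)^t    t·PV
  1        35.00        31.6027        31.6027
  2        40.00        32.6116        65.2233
  3        40.00        29.4462        88.3385
  4        40.00        26.5880       106.3518
  5     1,040.00       624.1869     3,120.9346
  Σ                    744.4354     3,412.4509
Price P = Σ PV = 744.4354.
Macaulay duration = Σ(t·PV) / P = 3,412.4509 / 744.4354 = 4.58395 years.

4.5839 years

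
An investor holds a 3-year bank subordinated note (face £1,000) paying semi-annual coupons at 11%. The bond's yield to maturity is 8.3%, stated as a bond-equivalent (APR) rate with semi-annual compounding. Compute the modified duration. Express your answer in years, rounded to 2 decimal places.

2.54 years

Periodic yield y = 0.0415. First find Macaulay duration:
  t   CF        PV=CF/(1+0.0415)^t    t·PV
  1        55.00        52.8084        52.8084
  2        55.00        50.7042       101.4084
  3        55.00        48.6838       146.0515
  4        55.00        46.7440       186.9759
  5        55.00        44.8814       224.4070
  6     1,055.00       826.6027     4,959.6161
  Σ                  1,070.4246     5,671.2674
P = 1,070.4246; Macaulay duration = 5,671.2674 / 1,070.4246 = 5.29815 half-year periods = 2.64907 years.
Modified duration = D_Mac / (1 + y) = 2.64907 / 1.0415 = 2.54352 years.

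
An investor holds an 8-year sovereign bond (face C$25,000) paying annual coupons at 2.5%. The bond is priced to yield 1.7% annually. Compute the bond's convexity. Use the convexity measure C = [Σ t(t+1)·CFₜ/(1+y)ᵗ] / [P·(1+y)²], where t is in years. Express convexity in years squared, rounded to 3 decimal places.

62.352

With y = 0.017:
  t   CF        PV=CF/(1+0.017)^t    t·PV        t(t+1)·PV
  1       625.00       614.5526       614.5526       1,229.1052
  2       625.00       604.2798     1,208.5597       3,625.6791
  3       625.00       594.1788     1,782.5364       7,130.1457
  4       625.00       584.2466     2,336.9865      11,684.9323
  5       625.00       574.4804     2,872.4022      17,234.4135
  6       625.00       564.8775     3,389.2652      23,724.8563
  7       625.00       555.4351     3,888.0459      31,104.3675
  8    25,625.00    22,392.1735   179,137.3881   1,612,236.4927
  Σ                 26,484.2245   195,229.7366   1,707,969.9922
P = 26,484.2245.
Convexity = Σ t(t+1)·PV / [P·(1+y)²] = 1,707,969.9922 / (26,484.2245 × 1.034289) = 62.35210.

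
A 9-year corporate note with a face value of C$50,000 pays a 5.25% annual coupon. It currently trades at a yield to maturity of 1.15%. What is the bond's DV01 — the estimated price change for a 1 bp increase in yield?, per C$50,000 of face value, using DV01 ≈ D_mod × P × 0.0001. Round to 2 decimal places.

C$51.00

Periodic yield y = 0.0115.
  t   CF        PV=CF/(1+0.0115)^t    t·PV
  1     2,625.00     2,595.1557     2,595.1557
  2     2,625.00     2,565.6507     5,131.3015
  3     2,625.00     2,536.4812     7,609.4436
  4     2,625.00     2,507.6433    10,030.5732
  5     2,625.00     2,479.1333    12,395.6663
  6     2,625.00     2,450.9474    14,705.6842
  7     2,625.00     2,423.0819    16,961.5735
  8     2,625.00     2,395.5333    19,164.2663
  9    52,625.00    47,478.7334   427,308.6008
  Σ                 67,432.3602   515,902.2650
P = 67,432.3602; D_Mac = 7.65066 yrs; D_mod = 7.56368 yrs.
DV01 ≈ 7.56368 × 67,432.3602 × 0.0001 = 51.003684.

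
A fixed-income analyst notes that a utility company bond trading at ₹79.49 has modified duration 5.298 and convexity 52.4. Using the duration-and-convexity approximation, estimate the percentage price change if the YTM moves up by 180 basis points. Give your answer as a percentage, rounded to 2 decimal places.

Duration effect: -D_mod·Δy = -5.298 × (+0.018) = -0.095364
Convexity effect: ½·C·(Δy)² = 0.5 × 52.4 × (0.018)² = +0.0084888
ΔP/P ≈ -0.095364 + 0.0084888 = -0.0868752
= -8.68752%.

-8.69%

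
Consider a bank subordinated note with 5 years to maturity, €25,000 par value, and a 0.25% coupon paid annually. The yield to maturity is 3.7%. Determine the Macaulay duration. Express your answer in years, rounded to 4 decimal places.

Periodic yield y = 0.037. Discount each cash flow and weight by its year:
  t   CF        PV=CF/(1+0.037)^t    t·PV
  1        62.50        60.2700        60.2700
  2        62.50        58.1196       116.2392
  3        62.50        56.0459       168.1377
  4        62.50        54.0462       216.1847
  5    25,062.50    20,899.2455   104,496.2276
  Σ                 21,127.7272   105,057.0592
Price P = Σ PV = 21,127.7272.
Macaulay duration = Σ(t·PV) / P = 105,057.0592 / 21,127.7272 = 4.97247 years.

4.9725 years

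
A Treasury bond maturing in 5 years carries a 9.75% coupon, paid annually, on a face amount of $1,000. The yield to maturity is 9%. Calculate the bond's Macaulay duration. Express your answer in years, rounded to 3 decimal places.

Periodic yield y = 0.09. Discount each cash flow and weight by its year:
  t   CF        PV=CF/(1+0.09)^t    t·PV
  1        97.50        89.4495        89.4495
  2        97.50        82.0638       164.1276
  3        97.50        75.2879       225.8637
  4        97.50        69.0715       276.2858
  5     1,097.50       713.2997     3,566.4985
  Σ                  1,029.1724     4,322.2251
Price P = Σ PV = 1,029.1724.
Macaulay duration = Σ(t·PV) / P = 4,322.2251 / 1,029.1724 = 4.19971 years.

4.200 years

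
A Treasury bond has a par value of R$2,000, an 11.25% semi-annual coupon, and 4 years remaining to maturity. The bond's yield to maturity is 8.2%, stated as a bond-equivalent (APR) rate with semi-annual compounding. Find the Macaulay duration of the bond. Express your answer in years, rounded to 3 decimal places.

Periodic yield y = 0.041. Discount each cash flow and weight by its period:
  t   CF        PV=CF/(1+0.041)^t    t·PV
  1       112.50       108.0692       108.0692
  2       112.50       103.8128       207.6257
  3       112.50        99.7241       299.1724
  4       112.50        95.7965       383.1860
  5       112.50        92.0235       460.1176
  6       112.50        88.3992       530.3950
  7       112.50        84.9175       594.4228
  8     2,112.50     1,531.7606    12,254.0844
  Σ                  2,204.5034    14,837.0731
Price P = Σ PV = 2,204.5034.
Macaulay duration = Σ(t·PV) / P = 14,837.0731 / 2,204.5034 = 6.73035 half-year periods.
In years: 6.73035 / 2 = 3.36517 years.

3.365 years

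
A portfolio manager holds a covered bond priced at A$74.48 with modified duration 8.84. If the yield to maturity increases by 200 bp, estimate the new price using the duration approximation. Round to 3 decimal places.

A$61.312

Duration approximation: ΔP/P ≈ -D_mod · Δy = -8.84 × (+0.02) = -0.176800.
New price ≈ 74.48 × (1 - 0.176800) = 61.311936.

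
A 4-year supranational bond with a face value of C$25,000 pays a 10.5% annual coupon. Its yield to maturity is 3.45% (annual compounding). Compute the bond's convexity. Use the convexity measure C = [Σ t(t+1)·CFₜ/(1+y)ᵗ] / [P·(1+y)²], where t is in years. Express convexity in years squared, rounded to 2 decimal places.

With y = 0.0345:
  t   CF        PV=CF/(1+0.0345)^t    t·PV        t(t+1)·PV
  1     2,625.00     2,537.4577     2,537.4577       5,074.9154
  2     2,625.00     2,452.8349     4,905.6698      14,717.0094
  3     2,625.00     2,371.0342     7,113.1027      28,452.4107
  4    27,625.00    24,120.1668    96,480.6672     482,403.3359
  Σ                 31,481.4936   111,036.8974     530,647.6714
P = 31,481.4936.
Convexity = Σ t(t+1)·PV / [P·(1+y)²] = 530,647.6714 / (31,481.4936 × 1.070190) = 15.75034.

15.75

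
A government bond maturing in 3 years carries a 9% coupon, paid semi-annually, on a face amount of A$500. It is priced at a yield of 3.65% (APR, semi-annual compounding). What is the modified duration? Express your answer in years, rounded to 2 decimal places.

2.67 years

Periodic yield y = 0.01825. First find Macaulay duration:
  t   CF        PV=CF/(1+0.01825)^t    t·PV
  1        22.50        22.0967        22.0967
  2        22.50        21.7007        43.4014
  3        22.50        21.3118        63.9353
  4        22.50        20.9298        83.7192
  5        22.50        20.5547       102.7733
  6       522.50       468.7700     2,812.6198
  Σ                    575.3636     3,128.5457
P = 575.3636; Macaulay duration = 3,128.5457 / 575.3636 = 5.43751 half-year periods = 2.71876 years.
Modified duration = D_Mac / (1 + y) = 2.71876 / 1.01825 = 2.67003 years.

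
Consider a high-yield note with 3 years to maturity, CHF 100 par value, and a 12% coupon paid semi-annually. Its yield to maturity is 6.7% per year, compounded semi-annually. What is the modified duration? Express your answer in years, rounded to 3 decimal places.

Periodic yield y = 0.0335. First find Macaulay duration:
  t   CF        PV=CF/(1+0.0335)^t    t·PV
  1         6.00         5.8055         5.8055
  2         6.00         5.6173        11.2347
  3         6.00         5.4353        16.3058
  4         6.00         5.2591        21.0363
  5         6.00         5.0886        25.4430
  6       106.00        86.9847       521.9083
  Σ                    114.1905       601.7336
P = 114.1905; Macaulay duration = 601.7336 / 114.1905 = 5.26956 half-year periods = 2.63478 years.
Modified duration = D_Mac / (1 + y) = 2.63478 / 1.0335 = 2.54938 years.

2.549 years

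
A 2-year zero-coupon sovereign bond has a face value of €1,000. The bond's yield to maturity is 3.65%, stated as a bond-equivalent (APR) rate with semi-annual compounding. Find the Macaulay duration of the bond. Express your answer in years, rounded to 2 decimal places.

A zero-coupon bond has a single cash flow at maturity, so its Macaulay duration equals its maturity: 2 years.
(Equivalently: 4 semi-annual periods ÷ 2 = 2 years.)

2.00 years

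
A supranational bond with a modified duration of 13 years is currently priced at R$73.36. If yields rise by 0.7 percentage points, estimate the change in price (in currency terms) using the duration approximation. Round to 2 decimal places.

Duration approximation: ΔP/P ≈ -D_mod · Δy = -13 × (+0.007) = -0.091000.
ΔP ≈ 73.36 × (-0.091000) = -6.67576.

-R$6.68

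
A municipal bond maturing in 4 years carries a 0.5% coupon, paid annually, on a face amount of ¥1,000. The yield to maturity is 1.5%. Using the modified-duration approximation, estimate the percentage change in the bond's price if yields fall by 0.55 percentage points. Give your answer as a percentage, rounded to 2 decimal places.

Periodic yield y = 0.015. Modified duration first:
  t   CF        PV=CF/(1+0.015)^t    t·PV
  1         5.00         4.9261         4.9261
  2         5.00         4.8533         9.7066
  3         5.00         4.7816        14.3448
  4     1,005.00       946.8952     3,787.5806
  Σ                    961.4562     3,816.5581
P = 961.4562; D_Mac = 3.96956 yrs; D_mod = 3.96956/(1+0.015) = 3.91090 yrs.
ΔP/P ≈ -D_mod · Δy = -3.91090 × (-0.0055) = +0.021510 = +2.1510%.

+2.15%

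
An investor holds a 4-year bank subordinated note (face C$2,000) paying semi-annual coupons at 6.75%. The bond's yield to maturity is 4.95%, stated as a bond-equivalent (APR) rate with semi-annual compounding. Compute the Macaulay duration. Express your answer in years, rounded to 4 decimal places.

Periodic yield y = 0.02475. Discount each cash flow and weight by its period:
  t   CF        PV=CF/(1+0.02475)^t    t·PV
  1        67.50        65.8697        65.8697
  2        67.50        64.2788       128.5576
  3        67.50        62.7263       188.1790
  4        67.50        61.2114       244.8455
  5        67.50        59.7330       298.6649
  6        67.50        58.2903       349.7417
  7        67.50        56.8824       398.1771
  8     2,067.50     1,700.2082    13,601.6655
  Σ                  2,129.2002    15,275.7011
Price P = Σ PV = 2,129.2002.
Macaulay duration = Σ(t·PV) / P = 15,275.7011 / 2,129.2002 = 7.17438 half-year periods.
In years: 7.17438 / 2 = 3.58719 years.

3.5872 years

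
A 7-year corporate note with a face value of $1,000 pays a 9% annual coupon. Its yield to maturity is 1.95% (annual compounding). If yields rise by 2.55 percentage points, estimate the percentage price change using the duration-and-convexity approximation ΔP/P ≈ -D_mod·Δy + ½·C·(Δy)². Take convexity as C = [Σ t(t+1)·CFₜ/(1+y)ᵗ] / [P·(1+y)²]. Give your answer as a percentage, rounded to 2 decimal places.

With y = 0.0195:
  t   CF        PV=CF/(1+0.0195)^t    t·PV        t(t+1)·PV
  1        90.00        88.2786        88.2786         176.5571
  2        90.00        86.5901       173.1801         519.5404
  3        90.00        84.9339       254.8016       1,019.2062
  4        90.00        83.3093       333.2373       1,666.1864
  5        90.00        81.7159       408.5793       2,451.4758
  6        90.00        80.1529       480.9173       3,366.4209
  7     1,090.00       952.1731     6,665.2114      53,321.6910
  Σ                  1,457.1536     8,404.2055      62,521.0779
P = 1,457.1536; D_Mac = 5.76755 yrs; D_mod = 5.65723 yrs; C = 41.28066.
Duration effect: -5.65723 × (+0.0255) = -0.144259
Convexity effect: 0.5 × 41.28066 × (0.0255)² = +0.0134214
ΔP/P ≈ -0.144259 + 0.0134214 = -0.130838 = -13.0838%.

-13.08%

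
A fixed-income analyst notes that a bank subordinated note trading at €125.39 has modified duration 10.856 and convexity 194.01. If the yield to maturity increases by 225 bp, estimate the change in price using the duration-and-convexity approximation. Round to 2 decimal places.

-€24.47

Duration effect: -D_mod·Δy = -10.856 × (+0.0225) = -0.244260
Convexity effect: ½·C·(Δy)² = 0.5 × 194.01 × (0.0225)² = +0.04910878125
ΔP/P ≈ -0.244260 + 0.04910878125 = -0.19515121875
ΔP ≈ 125.39 × (-0.19515121875) = -24.4700113190625.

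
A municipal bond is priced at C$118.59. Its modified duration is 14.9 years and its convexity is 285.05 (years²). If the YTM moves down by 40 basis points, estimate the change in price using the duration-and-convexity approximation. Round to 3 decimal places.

+C$7.338

Duration effect: -D_mod·Δy = -14.9 × (-0.004) = +0.059600
Convexity effect: ½·C·(Δy)² = 0.5 × 285.05 × (-0.004)² = +0.0022804
ΔP/P ≈ +0.059600 + 0.0022804 = +0.0618804
ΔP ≈ 118.59 × (+0.0618804) = +7.338396636.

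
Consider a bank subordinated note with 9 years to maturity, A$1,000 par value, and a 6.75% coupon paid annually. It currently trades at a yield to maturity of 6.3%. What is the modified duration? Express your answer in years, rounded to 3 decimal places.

6.644 years

Periodic yield y = 0.063. First find Macaulay duration:
  t   CF        PV=CF/(1+0.063)^t    t·PV
  1        67.50        63.4995        63.4995
  2        67.50        59.7362       119.4723
  3        67.50        56.1958       168.5874
  4        67.50        52.8653       211.4612
  5        67.50        49.7322       248.6609
  6        67.50        46.7847       280.7084
  7        67.50        44.0120       308.0839
  8        67.50        41.4036       331.2285
  9     1,067.50       615.9827     5,543.8441
  Σ                  1,030.2119     7,275.5463
P = 1,030.2119; Macaulay duration = 7,275.5463 / 1,030.2119 = 7.06218 years.
Modified duration = D_Mac / (1 + y) = 7.06218 / 1.063 = 6.64364 years.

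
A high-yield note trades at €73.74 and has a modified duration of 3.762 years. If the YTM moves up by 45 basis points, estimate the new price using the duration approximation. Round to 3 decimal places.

€72.492

Duration approximation: ΔP/P ≈ -D_mod · Δy = -3.762 × (+0.0045) = -0.016929.
New price ≈ 73.74 × (1 - 0.016929) = 72.49165554.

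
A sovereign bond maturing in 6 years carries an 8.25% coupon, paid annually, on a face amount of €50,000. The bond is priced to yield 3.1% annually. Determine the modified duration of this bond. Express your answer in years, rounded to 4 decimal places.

4.9444 years

Periodic yield y = 0.031. First find Macaulay duration:
  t   CF        PV=CF/(1+0.031)^t    t·PV
  1     4,125.00     4,000.9699     4,000.9699
  2     4,125.00     3,880.6692     7,761.3384
  3     4,125.00     3,763.9856    11,291.9569
  4     4,125.00     3,650.8105    14,603.2420
  5     4,125.00     3,541.0383    17,705.1916
  6    54,125.00    45,065.6789   270,394.0732
  Σ                 63,903.1524   325,756.7720
P = 63,903.1524; Macaulay duration = 325,756.7720 / 63,903.1524 = 5.09766 years.
Modified duration = D_Mac / (1 + y) = 5.09766 / 1.031 = 4.94439 years.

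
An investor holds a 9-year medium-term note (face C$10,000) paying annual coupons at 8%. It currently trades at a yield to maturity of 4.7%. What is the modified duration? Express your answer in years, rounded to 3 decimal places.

Periodic yield y = 0.047. First find Macaulay duration:
  t   CF        PV=CF/(1+0.047)^t    t·PV
  1       800.00       764.0879       764.0879
  2       800.00       729.7878     1,459.5757
  3       800.00       697.0275     2,091.0826
  4       800.00       665.7379     2,662.9515
  5       800.00       635.8528     3,179.2639
  6       800.00       607.3093     3,643.8555
  7       800.00       580.0470     4,060.3293
  8       800.00       554.0086     4,432.0691
  9    10,800.00     7,143.3778    64,290.4003
  Σ                 12,377.2366    86,583.6158
P = 12,377.2366; Macaulay duration = 86,583.6158 / 12,377.2366 = 6.99539 years.
Modified duration = D_Mac / (1 + y) = 6.99539 / 1.047 = 6.68137 years.

6.681 years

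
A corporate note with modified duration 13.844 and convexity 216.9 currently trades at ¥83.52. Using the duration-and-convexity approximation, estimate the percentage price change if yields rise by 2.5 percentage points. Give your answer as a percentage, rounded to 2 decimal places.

Duration effect: -D_mod·Δy = -13.844 × (+0.025) = -0.346100
Convexity effect: ½·C·(Δy)² = 0.5 × 216.9 × (0.025)² = +0.06778125
ΔP/P ≈ -0.346100 + 0.06778125 = -0.27831875
= -27.831875%.

-27.83%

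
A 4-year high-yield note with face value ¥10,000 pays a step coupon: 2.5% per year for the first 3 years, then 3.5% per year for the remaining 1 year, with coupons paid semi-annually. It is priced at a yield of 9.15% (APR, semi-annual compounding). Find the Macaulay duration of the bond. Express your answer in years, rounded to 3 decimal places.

Periodic yield y = 0.04575. Discount each cash flow and weight by its period:
  t   CF        PV=CF/(1+0.04575)^t    t·PV
  1       125.00       119.5314       119.5314
  2       125.00       114.3021       228.6042
  3       125.00       109.3016       327.9047
  4       125.00       104.5198       418.0792
  5       125.00        99.9472       499.7360
  6       125.00        95.5747       573.4480
  7       175.00       127.9508       895.6555
  8    10,175.00     7,113.9602    56,911.6817
  Σ                  7,885.0878    59,974.6407
Price P = Σ PV = 7,885.0878.
Macaulay duration = Σ(t·PV) / P = 59,974.6407 / 7,885.0878 = 7.60608 half-year periods.
In years: 7.60608 / 2 = 3.80304 years.

3.803 years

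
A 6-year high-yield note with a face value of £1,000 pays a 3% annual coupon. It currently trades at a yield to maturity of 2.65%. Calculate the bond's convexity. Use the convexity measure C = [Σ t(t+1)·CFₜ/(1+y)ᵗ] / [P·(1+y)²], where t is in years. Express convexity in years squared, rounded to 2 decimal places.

36.19

With y = 0.0265:
  t   CF        PV=CF/(1+0.0265)^t    t·PV        t(t+1)·PV
  1        30.00        29.2255        29.2255          58.4510
  2        30.00        28.4710        56.9421         170.8262
  3        30.00        27.7360        83.2081         332.8324
  4        30.00        27.0200       108.0800         540.4001
  5        30.00        26.3225       131.6123         789.6738
  6     1,030.00       880.4070     5,282.4422      36,977.0953
  Σ                  1,019.1821     5,691.5102      38,869.2790
P = 1,019.1821.
Convexity = Σ t(t+1)·PV / [P·(1+y)²] = 38,869.2790 / (1,019.1821 × 1.053702) = 36.19402.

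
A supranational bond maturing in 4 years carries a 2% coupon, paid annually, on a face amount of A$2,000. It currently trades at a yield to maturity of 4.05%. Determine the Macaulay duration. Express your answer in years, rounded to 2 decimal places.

3.88 years

Periodic yield y = 0.0405. Discount each cash flow and weight by its year:
  t   CF        PV=CF/(1+0.0405)^t    t·PV
  1        40.00        38.4431        38.4431
  2        40.00        36.9467        73.8934
  3        40.00        35.5086       106.5258
  4     2,040.00     1,740.4511     6,961.8045
  Σ                  1,851.3495     7,180.6668
Price P = Σ PV = 1,851.3495.
Macaulay duration = Σ(t·PV) / P = 7,180.6668 / 1,851.3495 = 3.87861 years.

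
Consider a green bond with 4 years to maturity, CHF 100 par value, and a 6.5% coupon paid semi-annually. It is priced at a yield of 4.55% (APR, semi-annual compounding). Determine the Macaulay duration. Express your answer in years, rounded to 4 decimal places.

Periodic yield y = 0.02275. Discount each cash flow and weight by its period:
  t   CF        PV=CF/(1+0.02275)^t    t·PV
  1         3.25         3.1777         3.1777
  2         3.25         3.1070         6.2140
  3         3.25         3.0379         9.1137
  4         3.25         2.9703        11.8813
  5         3.25         2.9043        14.5213
  6         3.25         2.8397        17.0380
  7         3.25         2.7765        19.4355
  8       103.25        86.2450       689.9604
  Σ                    107.0584       771.3419
Price P = Σ PV = 107.0584.
Macaulay duration = Σ(t·PV) / P = 771.3419 / 107.0584 = 7.20487 half-year periods.
In years: 7.20487 / 2 = 3.60243 years.

3.6024 years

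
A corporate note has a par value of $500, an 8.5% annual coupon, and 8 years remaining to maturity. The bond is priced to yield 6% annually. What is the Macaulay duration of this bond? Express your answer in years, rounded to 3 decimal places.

6.262 years

Periodic yield y = 0.06. Discount each cash flow and weight by its year:
  t   CF        PV=CF/(1+0.06)^t    t·PV
  1        42.50        40.0943        40.0943
  2        42.50        37.8248        75.6497
  3        42.50        35.6838       107.0515
  4        42.50        33.6640       134.6559
  5        42.50        31.7585       158.7924
  6        42.50        29.9608       179.7649
  7        42.50        28.2649       197.8545
  8       542.50       340.3712     2,722.9697
  Σ                    577.6224     3,616.8329
Price P = Σ PV = 577.6224.
Macaulay duration = Σ(t·PV) / P = 3,616.8329 / 577.6224 = 6.26159 years.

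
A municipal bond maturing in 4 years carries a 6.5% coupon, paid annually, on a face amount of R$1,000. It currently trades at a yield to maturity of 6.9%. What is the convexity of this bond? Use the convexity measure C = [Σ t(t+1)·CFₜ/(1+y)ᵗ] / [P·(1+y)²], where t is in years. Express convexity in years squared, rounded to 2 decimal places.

15.45

With y = 0.069:
  t   CF        PV=CF/(1+0.069)^t    t·PV        t(t+1)·PV
  1        65.00        60.8045        60.8045         121.6090
  2        65.00        56.8798       113.7596         341.2787
  3        65.00        53.2084       159.6252         638.5009
  4     1,065.00       815.5278     3,262.1113      16,310.5566
  Σ                    986.4205     3,596.3006      17,411.9452
P = 986.4205.
Convexity = Σ t(t+1)·PV / [P·(1+y)²] = 17,411.9452 / (986.4205 × 1.142761) = 15.44649.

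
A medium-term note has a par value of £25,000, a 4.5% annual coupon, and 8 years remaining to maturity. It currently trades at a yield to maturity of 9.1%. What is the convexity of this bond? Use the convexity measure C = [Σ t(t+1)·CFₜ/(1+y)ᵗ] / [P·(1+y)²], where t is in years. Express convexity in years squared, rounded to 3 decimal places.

47.513

With y = 0.091:
  t   CF        PV=CF/(1+0.091)^t    t·PV        t(t+1)·PV
  1     1,125.00     1,031.1641     1,031.1641       2,062.3281
  2     1,125.00       945.1550     1,890.3099       5,670.9298
  3     1,125.00       866.3199     2,598.9596      10,395.8383
  4     1,125.00       794.0604     3,176.2415      15,881.2073
  5     1,125.00       727.8280     3,639.1401      21,834.8405
  6     1,125.00       667.1201     4,002.7205      28,019.0437
  7     1,125.00       611.4758     4,280.3305      34,242.6444
  8    26,125.00    13,015.4232   104,123.3857     937,110.4716
  Σ                 18,658.5464   124,742.2519   1,055,217.3038
P = 18,658.5464.
Convexity = Σ t(t+1)·PV / [P·(1+y)²] = 1,055,217.3038 / (18,658.5464 × 1.190281) = 47.51323.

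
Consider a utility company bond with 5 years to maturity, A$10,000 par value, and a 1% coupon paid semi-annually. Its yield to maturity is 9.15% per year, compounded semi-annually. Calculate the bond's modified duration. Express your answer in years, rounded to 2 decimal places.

4.65 years

Periodic yield y = 0.04575. First find Macaulay duration:
  t   CF        PV=CF/(1+0.04575)^t    t·PV
  1        50.00        47.8126        47.8126
  2        50.00        45.7208        91.4417
  3        50.00        43.7206       131.1619
  4        50.00        41.8079       167.2317
  5        50.00        39.9789       199.8944
  6        50.00        38.2299       229.3792
  7        50.00        36.5574       255.9016
  8        50.00        34.9580       279.6643
  9        50.00        33.4287       300.8581
  10   10,050.00     6,425.2100    64,252.1004
  Σ                  6,787.4248    65,955.4457
P = 6,787.4248; Macaulay duration = 65,955.4457 / 6,787.4248 = 9.71730 half-year periods = 4.85865 years.
Modified duration = D_Mac / (1 + y) = 4.85865 / 1.04575 = 4.64609 years.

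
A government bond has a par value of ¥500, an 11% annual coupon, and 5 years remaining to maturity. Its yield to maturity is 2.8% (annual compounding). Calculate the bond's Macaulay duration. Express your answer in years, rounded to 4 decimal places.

4.2442 years

Periodic yield y = 0.028. Discount each cash flow and weight by its year:
  t   CF        PV=CF/(1+0.028)^t    t·PV
  1        55.00        53.5019        53.5019
  2        55.00        52.0447       104.0894
  3        55.00        50.6271       151.8814
  4        55.00        49.2482       196.9927
  5       555.00       483.4231     2,417.1156
  Σ                    688.8451     2,923.5810
Price P = Σ PV = 688.8451.
Macaulay duration = Σ(t·PV) / P = 2,923.5810 / 688.8451 = 4.24418 years.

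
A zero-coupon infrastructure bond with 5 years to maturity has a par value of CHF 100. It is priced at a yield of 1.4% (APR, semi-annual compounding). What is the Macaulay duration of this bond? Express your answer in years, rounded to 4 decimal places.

A zero-coupon bond has a single cash flow at maturity, so its Macaulay duration equals its maturity: 5 years.
(Equivalently: 10 semi-annual periods ÷ 2 = 5 years.)

5.0000 years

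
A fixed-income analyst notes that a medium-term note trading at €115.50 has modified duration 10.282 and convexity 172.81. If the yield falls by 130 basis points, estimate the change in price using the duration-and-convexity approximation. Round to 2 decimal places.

Duration effect: -D_mod·Δy = -10.282 × (-0.013) = +0.133666
Convexity effect: ½·C·(Δy)² = 0.5 × 172.81 × (-0.013)² = +0.014602445
ΔP/P ≈ +0.133666 + 0.014602445 = +0.148268445
ΔP ≈ 115.50 × (+0.148268445) = +17.1250053975.

+€17.13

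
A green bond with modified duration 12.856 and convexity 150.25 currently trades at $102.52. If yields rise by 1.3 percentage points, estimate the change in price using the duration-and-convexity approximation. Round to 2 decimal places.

Duration effect: -D_mod·Δy = -12.856 × (+0.013) = -0.167128
Convexity effect: ½·C·(Δy)² = 0.5 × 150.25 × (0.013)² = +0.012696125
ΔP/P ≈ -0.167128 + 0.012696125 = -0.154431875
ΔP ≈ 102.52 × (-0.154431875) = -15.832355825.

-$15.83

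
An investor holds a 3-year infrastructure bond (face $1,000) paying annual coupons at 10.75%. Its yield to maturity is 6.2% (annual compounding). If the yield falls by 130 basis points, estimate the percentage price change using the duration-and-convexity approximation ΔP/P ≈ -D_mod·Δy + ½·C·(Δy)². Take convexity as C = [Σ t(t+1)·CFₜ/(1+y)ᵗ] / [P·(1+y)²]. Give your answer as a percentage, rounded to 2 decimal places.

+3.43%

With y = 0.062:
  t   CF        PV=CF/(1+0.062)^t    t·PV        t(t+1)·PV
  1       107.50       101.2241       101.2241         202.4482
  2       107.50        95.3146       190.6292         571.8876
  3     1,107.50       924.6347     2,773.9041      11,095.6163
  Σ                  1,121.1734     3,065.7574      11,869.9521
P = 1,121.1734; D_Mac = 2.73442 yrs; D_mod = 2.57478 yrs; C = 9.38701.
Duration effect: -2.57478 × (-0.013) = +0.033472
Convexity effect: 0.5 × 9.38701 × (-0.013)² = +0.0007932
ΔP/P ≈ +0.033472 + 0.0007932 = +0.034265 = +3.4265%.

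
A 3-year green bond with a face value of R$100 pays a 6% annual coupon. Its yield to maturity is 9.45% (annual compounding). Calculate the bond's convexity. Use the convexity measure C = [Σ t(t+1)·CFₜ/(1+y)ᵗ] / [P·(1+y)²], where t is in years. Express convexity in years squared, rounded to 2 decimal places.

9.24

With y = 0.0945:
  t   CF        PV=CF/(1+0.0945)^t    t·PV        t(t+1)·PV
  1         6.00         5.4820         5.4820          10.9639
  2         6.00         5.0086        10.0173          30.0518
  3       106.00        80.8460       242.5380         970.1521
  Σ                     91.3366       258.0372       1,011.1678
P = 91.3366.
Convexity = Σ t(t+1)·PV / [P·(1+y)²] = 1,011.1678 / (91.3366 × 1.197930) = 9.24159.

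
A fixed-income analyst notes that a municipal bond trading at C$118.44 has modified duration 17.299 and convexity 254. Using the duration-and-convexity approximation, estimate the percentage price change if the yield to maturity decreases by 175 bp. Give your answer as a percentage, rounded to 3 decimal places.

Duration effect: -D_mod·Δy = -17.299 × (-0.0175) = +0.3027325
Convexity effect: ½·C·(Δy)² = 0.5 × 254 × (-0.0175)² = +0.03889375
ΔP/P ≈ +0.3027325 + 0.03889375 = +0.34162625
= +34.162625%.

+34.163%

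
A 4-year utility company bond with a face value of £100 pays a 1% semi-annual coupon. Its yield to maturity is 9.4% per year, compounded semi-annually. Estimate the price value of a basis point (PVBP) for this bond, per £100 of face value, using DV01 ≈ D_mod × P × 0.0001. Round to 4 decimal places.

£0.0271

Periodic yield y = 0.047.
  t   CF        PV=CF/(1+0.047)^t    t·PV
  1         0.50         0.4776         0.4776
  2         0.50         0.4561         0.9122
  3         0.50         0.4356         1.3069
  4         0.50         0.4161         1.6643
  5         0.50         0.3974         1.9870
  6         0.50         0.3796         2.2774
  7         0.50         0.3625         2.5377
  8       100.50        69.5973       556.7787
  Σ                     72.5222       567.9419
P = 72.5222; D_Mac = 7.83128 half-year periods = 3.91564 yrs; D_mod = 3.73987 yrs.
DV01 ≈ 3.73987 × 72.5222 × 0.0001 = 0.027122.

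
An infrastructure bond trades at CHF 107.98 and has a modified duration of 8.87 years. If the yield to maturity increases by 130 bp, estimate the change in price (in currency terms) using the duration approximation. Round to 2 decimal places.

Duration approximation: ΔP/P ≈ -D_mod · Δy = -8.87 × (+0.013) = -0.115310.
ΔP ≈ 107.98 × (-0.115310) = -12.4511738.

-CHF 12.45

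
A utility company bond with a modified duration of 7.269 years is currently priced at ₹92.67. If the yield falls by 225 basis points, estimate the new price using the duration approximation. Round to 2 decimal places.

₹107.83

Duration approximation: ΔP/P ≈ -D_mod · Δy = -7.269 × (-0.0225) = +0.1635525.
New price ≈ 92.67 × (1 + 0.1635525) = 107.826410175.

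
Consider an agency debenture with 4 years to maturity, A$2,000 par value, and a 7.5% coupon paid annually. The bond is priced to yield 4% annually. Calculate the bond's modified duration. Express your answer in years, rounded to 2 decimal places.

3.49 years

Periodic yield y = 0.04. First find Macaulay duration:
  t   CF        PV=CF/(1+0.04)^t    t·PV
  1       150.00       144.2308       144.2308
  2       150.00       138.6834       277.3669
  3       150.00       133.3495       400.0484
  4     2,150.00     1,837.8290     7,351.3160
  Σ                  2,254.0927     8,172.9620
P = 2,254.0927; Macaulay duration = 8,172.9620 / 2,254.0927 = 3.62583 years.
Modified duration = D_Mac / (1 + y) = 3.62583 / 1.04 = 3.48638 years.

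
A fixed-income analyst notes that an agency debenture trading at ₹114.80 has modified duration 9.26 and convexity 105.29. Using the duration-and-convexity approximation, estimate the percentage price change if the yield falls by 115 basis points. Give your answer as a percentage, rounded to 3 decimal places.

+11.345%

Duration effect: -D_mod·Δy = -9.26 × (-0.0115) = +0.106490
Convexity effect: ½·C·(Δy)² = 0.5 × 105.29 × (-0.0115)² = +0.00696230125
ΔP/P ≈ +0.106490 + 0.00696230125 = +0.11345230125
= +11.345230125%.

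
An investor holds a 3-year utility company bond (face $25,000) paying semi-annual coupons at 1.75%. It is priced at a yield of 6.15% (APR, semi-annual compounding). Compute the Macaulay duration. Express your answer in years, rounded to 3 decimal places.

Periodic yield y = 0.03075. Discount each cash flow and weight by its period:
  t   CF        PV=CF/(1+0.03075)^t    t·PV
  1       218.75       212.2241       212.2241
  2       218.75       205.8929       411.7858
  3       218.75       199.7506       599.2517
  4       218.75       193.7915       775.1659
  5       218.75       188.0102       940.0509
  6    25,218.75    21,028.2676   126,169.6057
  Σ                 22,027.9369   129,108.0842
Price P = Σ PV = 22,027.9369.
Macaulay duration = Σ(t·PV) / P = 129,108.0842 / 22,027.9369 = 5.86111 half-year periods.
In years: 5.86111 / 2 = 2.93055 years.

2.931 years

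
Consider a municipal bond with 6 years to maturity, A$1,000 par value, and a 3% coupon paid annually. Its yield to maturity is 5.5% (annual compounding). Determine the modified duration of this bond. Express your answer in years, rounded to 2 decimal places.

5.26 years

Periodic yield y = 0.055. First find Macaulay duration:
  t   CF        PV=CF/(1+0.055)^t    t·PV
  1        30.00        28.4360        28.4360
  2        30.00        26.9536        53.9071
  3        30.00        25.5484        76.6452
  4        30.00        24.2165        96.8660
  5        30.00        22.9540       114.7702
  6     1,030.00       747.0032     4,482.0192
  Σ                    875.1117     4,852.6438
P = 875.1117; Macaulay duration = 4,852.6438 / 875.1117 = 5.54517 years.
Modified duration = D_Mac / (1 + y) = 5.54517 / 1.055 = 5.25609 years.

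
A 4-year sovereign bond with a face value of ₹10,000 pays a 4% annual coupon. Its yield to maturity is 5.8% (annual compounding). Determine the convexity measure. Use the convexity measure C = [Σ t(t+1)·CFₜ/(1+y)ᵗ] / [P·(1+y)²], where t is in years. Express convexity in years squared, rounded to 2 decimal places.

With y = 0.058:
  t   CF        PV=CF/(1+0.058)^t    t·PV        t(t+1)·PV
  1       400.00       378.0718       378.0718         756.1437
  2       400.00       357.3458       714.6916       2,144.0747
  3       400.00       337.7559     1,013.2678       4,053.0712
  4    10,400.00     8,300.2404    33,200.9614     166,004.8070
  Σ                  9,373.4139    35,306.9926     172,958.0966
P = 9,373.4139.
Convexity = Σ t(t+1)·PV / [P·(1+y)²] = 172,958.0966 / (9,373.4139 × 1.119364) = 16.48435.

16.48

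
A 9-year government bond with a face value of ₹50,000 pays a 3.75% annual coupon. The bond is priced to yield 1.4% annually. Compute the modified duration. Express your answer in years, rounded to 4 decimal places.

Periodic yield y = 0.014. First find Macaulay duration:
  t   CF        PV=CF/(1+0.014)^t    t·PV
  1     1,875.00     1,849.1124     1,849.1124
  2     1,875.00     1,823.5823     3,647.1645
  3     1,875.00     1,798.4046     5,395.2138
  4     1,875.00     1,773.5746     7,094.2983
  5     1,875.00     1,749.0873     8,745.4367
  6     1,875.00     1,724.9382    10,349.6292
  7     1,875.00     1,701.1225    11,907.8575
  8     1,875.00     1,677.6356    13,421.0848
  9    51,875.00    45,773.7523   411,963.7703
  Σ                 59,871.2098   474,373.5676
P = 59,871.2098; Macaulay duration = 474,373.5676 / 59,871.2098 = 7.92323 years.
Modified duration = D_Mac / (1 + y) = 7.92323 / 1.014 = 7.81384 years.

7.8138 years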